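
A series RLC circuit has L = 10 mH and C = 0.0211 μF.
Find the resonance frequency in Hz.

Step 1 — Resonance condition Im(Z)=0 gives ω₀ = 1/√(LC).
Step 2 — ω₀ = 1/√(0.01·2.11e-08) = 6.884e+04 rad/s.
Step 3 — f₀ = ω₀/(2π) = 1.096e+04 Hz.

f₀ = 1.096e+04 Hz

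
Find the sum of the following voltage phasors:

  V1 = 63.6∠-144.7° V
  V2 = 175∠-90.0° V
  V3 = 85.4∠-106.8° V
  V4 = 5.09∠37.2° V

Step 1 — Convert each phasor to rectangular form:
  V1 = 63.6·(cos(-144.7°) + j·sin(-144.7°)) = -51.91 - j36.75 V
  V2 = 175·(cos(-90.0°) + j·sin(-90.0°)) = 0 - j175 V
  V3 = 85.4·(cos(-106.8°) + j·sin(-106.8°)) = -24.68 - j81.76 V
  V4 = 5.09·(cos(37.2°) + j·sin(37.2°)) = 4.054 + j3.077 V
Step 2 — Sum components: V_total = -72.54 - j290.4 V.
Step 3 — Convert to polar: |V_total| = 299.4 V, ∠V_total = -104.0°.

V_total = 299.4∠-104.0° V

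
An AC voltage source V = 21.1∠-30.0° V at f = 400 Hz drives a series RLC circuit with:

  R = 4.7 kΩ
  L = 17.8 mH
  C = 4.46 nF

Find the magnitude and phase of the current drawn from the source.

Step 1 — Angular frequency: ω = 2π·f = 2π·400 = 2513 rad/s.
Step 2 — Component impedances:
  R: Z = R = 4700 Ω
  L: Z = jωL = j·2513·0.0178 = 0 + j44.74 Ω
  C: Z = 1/(jωC) = -j/(ω·C) = 0 - j8.921e+04 Ω
Step 3 — Series combination: Z_total = R + L + C = 4700 - j8.917e+04 Ω = 8.929e+04∠-87.0° Ω.
Step 4 — Source phasor: V = 21.1∠-30.0° V = 18.27 - j10.55 V.
Step 5 — Ohm's law: I = V / Z_total = (18.27 - j10.55) / (4700 - j8.917e+04) = 0.0001288 + j0.0001981 A.
Step 6 — Convert to polar: |I| = 0.0002363 A, ∠I = 57.0°.

I = 0.0002363∠57.0° A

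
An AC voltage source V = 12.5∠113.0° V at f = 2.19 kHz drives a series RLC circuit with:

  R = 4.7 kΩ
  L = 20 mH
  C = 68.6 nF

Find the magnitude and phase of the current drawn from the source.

Step 1 — Angular frequency: ω = 2π·f = 2π·2190 = 1.376e+04 rad/s.
Step 2 — Component impedances:
  R: Z = R = 4700 Ω
  L: Z = jωL = j·1.376e+04·0.02 = 0 + j275.2 Ω
  C: Z = 1/(jωC) = -j/(ω·C) = 0 - j1059 Ω
Step 3 — Series combination: Z_total = R + L + C = 4700 - j784.2 Ω = 4765∠-9.5° Ω.
Step 4 — Source phasor: V = 12.5∠113.0° V = -4.884 + j11.51 V.
Step 5 — Ohm's law: I = V / Z_total = (-4.884 + j11.51) / (4700 - j784.2) = -0.001408 + j0.002213 A.
Step 6 — Convert to polar: |I| = 0.002623 A, ∠I = 122.5°.

I = 0.002623∠122.5° A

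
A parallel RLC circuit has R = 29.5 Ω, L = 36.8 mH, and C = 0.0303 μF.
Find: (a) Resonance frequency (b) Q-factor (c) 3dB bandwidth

Step 1 — Resonance: ω₀ = 1/√(LC) = 1/√(0.0368·3.03e-08) = 2.995e+04 rad/s.
Step 2 — f₀ = ω₀/(2π) = 4766 Hz.
Step 3 — Parallel Q: Q = R/(ω₀L) = 29.5/(2.995e+04·0.0368) = 0.02677.
Step 4 — Bandwidth: Δω = ω₀/Q = 1.119e+06 rad/s; BW = Δω/(2π) = 1.781e+05 Hz.

(a) f₀ = 4766 Hz  (b) Q = 0.02677  (c) BW = 1.781e+05 Hz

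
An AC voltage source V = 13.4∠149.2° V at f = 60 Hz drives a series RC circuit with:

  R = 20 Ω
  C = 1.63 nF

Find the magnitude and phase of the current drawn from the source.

Step 1 — Angular frequency: ω = 2π·f = 2π·60 = 377 rad/s.
Step 2 — Component impedances:
  R: Z = R = 20 Ω
  C: Z = 1/(jωC) = -j/(ω·C) = 0 - j1.627e+06 Ω
Step 3 — Series combination: Z_total = R + C = 20 - j1.627e+06 Ω = 1.627e+06∠-90.0° Ω.
Step 4 — Source phasor: V = 13.4∠149.2° V = -11.51 + j6.861 V.
Step 5 — Ohm's law: I = V / Z_total = (-11.51 + j6.861) / (20 - j1.627e+06) = -4.216e-06 - j7.073e-06 A.
Step 6 — Convert to polar: |I| = 8.234e-06 A, ∠I = -120.8°.

I = 8.234e-06∠-120.8° A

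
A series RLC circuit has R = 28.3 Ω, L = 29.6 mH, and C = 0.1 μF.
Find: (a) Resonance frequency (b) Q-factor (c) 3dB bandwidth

Step 1 — Resonance condition Im(Z)=0 gives ω₀ = 1/√(LC).
Step 2 — ω₀ = 1/√(0.0296·1e-07) = 1.838e+04 rad/s.
Step 3 — f₀ = ω₀/(2π) = 2925 Hz.
Step 4 — Series Q: Q = ω₀L/R = 1.838e+04·0.0296/28.3 = 19.22.
Step 5 — 3dB bandwidth: Δω = ω₀/Q = 956.1 rad/s; BW = Δω/(2π) = 152.2 Hz.

(a) f₀ = 2925 Hz  (b) Q = 19.22  (c) BW = 152.2 Hz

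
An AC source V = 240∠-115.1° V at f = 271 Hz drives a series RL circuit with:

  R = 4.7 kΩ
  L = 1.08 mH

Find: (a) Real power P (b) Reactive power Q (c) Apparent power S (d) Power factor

Step 1 — Angular frequency: ω = 2π·f = 2π·271 = 1703 rad/s.
Step 2 — Component impedances:
  R: Z = R = 4700 Ω
  L: Z = jωL = j·1703·0.00108 = 0 + j1.839 Ω
Step 3 — Series combination: Z_total = R + L = 4700 + j1.839 Ω = 4700∠0.0° Ω.
Step 4 — Source phasor: V = 240∠-115.1° V = -101.8 - j217.3 V.
Step 5 — Current: I = V / Z = -0.02168 - j0.04623 A = 0.05106∠-115.1° A.
Step 6 — Complex power: S = V·I* = 12.26 + j0.004795 VA.
Step 7 — Real power: P = Re(S) = 12.26 W.
Step 8 — Reactive power: Q = Im(S) = 0.004795 VAR.
Step 9 — Apparent power: |S| = 12.26 VA.
Step 10 — Power factor: PF = P/|S| = 1 (lagging).

(a) P = 12.26 W  (b) Q = 0.004795 VAR  (c) S = 12.26 VA  (d) PF = 1 (lagging)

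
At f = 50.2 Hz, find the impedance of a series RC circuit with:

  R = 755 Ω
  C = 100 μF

Step 1 — Angular frequency: ω = 2π·f = 2π·50.2 = 315.4 rad/s.
Step 2 — Component impedances:
  R: Z = R = 755 Ω
  C: Z = 1/(jωC) = -j/(ω·C) = 0 - j31.7 Ω
Step 3 — Series combination: Z_total = R + C = 755 - j31.7 Ω = 755.7∠-2.4° Ω.

Z = 755 - j31.7 Ω = 755.7∠-2.4° Ω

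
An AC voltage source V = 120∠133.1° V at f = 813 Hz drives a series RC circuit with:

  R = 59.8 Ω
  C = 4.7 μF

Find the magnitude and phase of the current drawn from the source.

Step 1 — Angular frequency: ω = 2π·f = 2π·813 = 5108 rad/s.
Step 2 — Component impedances:
  R: Z = R = 59.8 Ω
  C: Z = 1/(jωC) = -j/(ω·C) = 0 - j41.65 Ω
Step 3 — Series combination: Z_total = R + C = 59.8 - j41.65 Ω = 72.88∠-34.9° Ω.
Step 4 — Source phasor: V = 120∠133.1° V = -81.99 + j87.62 V.
Step 5 — Ohm's law: I = V / Z_total = (-81.99 + j87.62) / (59.8 - j41.65) = -1.61 + j0.3435 A.
Step 6 — Convert to polar: |I| = 1.647 A, ∠I = 168.0°.

I = 1.647∠168.0° A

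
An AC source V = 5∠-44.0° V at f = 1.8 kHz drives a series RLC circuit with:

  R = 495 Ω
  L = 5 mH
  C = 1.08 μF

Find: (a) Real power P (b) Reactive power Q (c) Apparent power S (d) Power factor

Step 1 — Angular frequency: ω = 2π·f = 2π·1800 = 1.131e+04 rad/s.
Step 2 — Component impedances:
  R: Z = R = 495 Ω
  L: Z = jωL = j·1.131e+04·0.005 = 0 + j56.55 Ω
  C: Z = 1/(jωC) = -j/(ω·C) = 0 - j81.87 Ω
Step 3 — Series combination: Z_total = R + L + C = 495 - j25.32 Ω = 495.6∠-2.9° Ω.
Step 4 — Source phasor: V = 5∠-44.0° V = 3.597 - j3.473 V.
Step 5 — Current: I = V / Z = 0.007605 - j0.006628 A = 0.01009∠-41.1° A.
Step 6 — Complex power: S = V·I* = 0.05037 - j0.002577 VA.
Step 7 — Real power: P = Re(S) = 0.05037 W.
Step 8 — Reactive power: Q = Im(S) = -0.002577 VAR.
Step 9 — Apparent power: |S| = 0.05044 VA.
Step 10 — Power factor: PF = P/|S| = 0.9987 (leading).

(a) P = 0.05037 W  (b) Q = -0.002577 VAR  (c) S = 0.05044 VA  (d) PF = 0.9987 (leading)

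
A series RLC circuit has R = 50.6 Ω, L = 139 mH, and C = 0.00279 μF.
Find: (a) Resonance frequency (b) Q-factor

Step 1 — Resonance condition Im(Z)=0 gives ω₀ = 1/√(LC).
Step 2 — ω₀ = 1/√(0.139·2.79e-09) = 5.078e+04 rad/s.
Step 3 — f₀ = ω₀/(2π) = 8082 Hz.
Step 4 — Series Q: Q = ω₀L/R = 5.078e+04·0.139/50.6 = 139.5.

(a) f₀ = 8082 Hz  (b) Q = 139.5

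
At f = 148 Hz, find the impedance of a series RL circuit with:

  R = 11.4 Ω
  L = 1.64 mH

Step 1 — Angular frequency: ω = 2π·f = 2π·148 = 929.9 rad/s.
Step 2 — Component impedances:
  R: Z = R = 11.4 Ω
  L: Z = jωL = j·929.9·0.00164 = 0 + j1.525 Ω
Step 3 — Series combination: Z_total = R + L = 11.4 + j1.525 Ω = 11.5∠7.6° Ω.

Z = 11.4 + j1.525 Ω = 11.5∠7.6° Ω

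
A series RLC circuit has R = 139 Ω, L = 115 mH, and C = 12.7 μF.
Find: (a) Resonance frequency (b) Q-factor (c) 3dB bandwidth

Step 1 — Resonance condition Im(Z)=0 gives ω₀ = 1/√(LC).
Step 2 — ω₀ = 1/√(0.115·1.27e-05) = 827.5 rad/s.
Step 3 — f₀ = ω₀/(2π) = 131.7 Hz.
Step 4 — Series Q: Q = ω₀L/R = 827.5·0.115/139 = 0.6846.
Step 5 — 3dB bandwidth: Δω = ω₀/Q = 1209 rad/s; BW = Δω/(2π) = 192.4 Hz.

(a) f₀ = 131.7 Hz  (b) Q = 0.6846  (c) BW = 192.4 Hz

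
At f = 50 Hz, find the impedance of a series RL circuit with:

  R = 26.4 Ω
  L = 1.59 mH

Step 1 — Angular frequency: ω = 2π·f = 2π·50 = 314.2 rad/s.
Step 2 — Component impedances:
  R: Z = R = 26.4 Ω
  L: Z = jωL = j·314.2·0.00159 = 0 + j0.4995 Ω
Step 3 — Series combination: Z_total = R + L = 26.4 + j0.4995 Ω = 26.4∠1.1° Ω.

Z = 26.4 + j0.4995 Ω = 26.4∠1.1° Ω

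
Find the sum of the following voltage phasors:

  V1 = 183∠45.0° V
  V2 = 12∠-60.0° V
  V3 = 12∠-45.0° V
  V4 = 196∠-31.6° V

Step 1 — Convert each phasor to rectangular form:
  V1 = 183·(cos(45.0°) + j·sin(45.0°)) = 129.4 + j129.4 V
  V2 = 12·(cos(-60.0°) + j·sin(-60.0°)) = 6 - j10.39 V
  V3 = 12·(cos(-45.0°) + j·sin(-45.0°)) = 8.485 - j8.485 V
  V4 = 196·(cos(-31.6°) + j·sin(-31.6°)) = 166.9 - j102.7 V
Step 2 — Sum components: V_total = 310.8 + j7.822 V.
Step 3 — Convert to polar: |V_total| = 310.9 V, ∠V_total = 1.4°.

V_total = 310.9∠1.4° V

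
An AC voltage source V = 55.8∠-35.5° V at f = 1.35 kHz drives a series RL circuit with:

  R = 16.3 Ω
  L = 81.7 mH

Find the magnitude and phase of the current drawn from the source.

Step 1 — Angular frequency: ω = 2π·f = 2π·1350 = 8482 rad/s.
Step 2 — Component impedances:
  R: Z = R = 16.3 Ω
  L: Z = jωL = j·8482·0.0817 = 0 + j693 Ω
Step 3 — Series combination: Z_total = R + L = 16.3 + j693 Ω = 693.2∠88.7° Ω.
Step 4 — Source phasor: V = 55.8∠-35.5° V = 45.43 - j32.4 V.
Step 5 — Ohm's law: I = V / Z_total = (45.43 - j32.4) / (16.3 + j693) = -0.04519 - j0.06661 A.
Step 6 — Convert to polar: |I| = 0.0805 A, ∠I = -124.2°.

I = 0.0805∠-124.2° A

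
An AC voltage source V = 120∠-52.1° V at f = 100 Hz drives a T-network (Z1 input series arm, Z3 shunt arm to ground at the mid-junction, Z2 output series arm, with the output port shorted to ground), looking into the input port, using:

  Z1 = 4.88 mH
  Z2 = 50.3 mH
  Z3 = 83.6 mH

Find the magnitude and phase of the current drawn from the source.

Step 1 — Angular frequency: ω = 2π·f = 2π·100 = 628.3 rad/s.
Step 2 — Component impedances:
  Z1: Z = jωL = j·628.3·0.00488 = 0 + j3.066 Ω
  Z2: Z = jωL = j·628.3·0.0503 = 0 + j31.6 Ω
  Z3: Z = jωL = j·628.3·0.0836 = 0 + j52.53 Ω
Step 3 — With the output port shorted to ground, the output series arm Z2 runs from the junction to ground; the shunt arm Z3 also runs from the junction to ground. They appear in parallel: Z3 || Z2 = 0 + j19.73 Ω.
Step 4 — Series with input arm Z1: Z_in = Z1 + (Z3 || Z2) = 0 + j22.8 Ω = 22.8∠90.0° Ω.
Step 5 — Source phasor: V = 120∠-52.1° V = 73.71 - j94.69 V.
Step 6 — Ohm's law: I = V / Z_total = (73.71 - j94.69) / (0 + j22.8) = -4.153 - j3.233 A.
Step 7 — Convert to polar: |I| = 5.264 A, ∠I = -142.1°.

I = 5.264∠-142.1° A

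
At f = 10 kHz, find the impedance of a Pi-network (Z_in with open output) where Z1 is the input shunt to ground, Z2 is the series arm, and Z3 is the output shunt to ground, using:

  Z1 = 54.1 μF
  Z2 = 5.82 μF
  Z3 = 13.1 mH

Step 1 — Angular frequency: ω = 2π·f = 2π·1e+04 = 6.283e+04 rad/s.
Step 2 — Component impedances:
  Z1: Z = 1/(jωC) = -j/(ω·C) = 0 - j0.2942 Ω
  Z2: Z = 1/(jωC) = -j/(ω·C) = 0 - j2.735 Ω
  Z3: Z = jωL = j·6.283e+04·0.0131 = 0 + j823.1 Ω
Step 3 — With open output, the series arm Z2 and the output shunt Z3 appear in series to ground: Z2 + Z3 = 0 + j820.4 Ω.
Step 4 — Parallel with input shunt Z1: Z_in = Z1 || (Z2 + Z3) = 0 - j0.2943 Ω = 0.2943∠-90.0° Ω.

Z = 0 - j0.2943 Ω = 0.2943∠-90.0° Ω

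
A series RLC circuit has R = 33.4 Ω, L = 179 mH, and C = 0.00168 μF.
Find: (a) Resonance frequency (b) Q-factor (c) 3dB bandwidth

Step 1 — Resonance condition Im(Z)=0 gives ω₀ = 1/√(LC).
Step 2 — ω₀ = 1/√(0.179·1.68e-09) = 5.767e+04 rad/s.
Step 3 — f₀ = ω₀/(2π) = 9178 Hz.
Step 4 — Series Q: Q = ω₀L/R = 5.767e+04·0.179/33.4 = 309.
Step 5 — 3dB bandwidth: Δω = ω₀/Q = 186.6 rad/s; BW = Δω/(2π) = 29.7 Hz.

(a) f₀ = 9178 Hz  (b) Q = 309  (c) BW = 29.7 Hz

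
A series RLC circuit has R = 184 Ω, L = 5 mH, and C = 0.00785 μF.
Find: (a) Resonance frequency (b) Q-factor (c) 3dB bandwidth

Step 1 — Resonance condition Im(Z)=0 gives ω₀ = 1/√(LC).
Step 2 — ω₀ = 1/√(0.005·7.85e-09) = 1.596e+05 rad/s.
Step 3 — f₀ = ω₀/(2π) = 2.54e+04 Hz.
Step 4 — Series Q: Q = ω₀L/R = 1.596e+05·0.005/184 = 4.337.
Step 5 — 3dB bandwidth: Δω = ω₀/Q = 3.68e+04 rad/s; BW = Δω/(2π) = 5857 Hz.

(a) f₀ = 2.54e+04 Hz  (b) Q = 4.337  (c) BW = 5857 Hz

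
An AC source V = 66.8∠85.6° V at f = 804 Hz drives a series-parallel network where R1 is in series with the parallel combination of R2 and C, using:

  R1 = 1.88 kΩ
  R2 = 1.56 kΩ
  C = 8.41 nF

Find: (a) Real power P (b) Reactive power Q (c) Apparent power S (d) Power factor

Step 1 — Angular frequency: ω = 2π·f = 2π·804 = 5052 rad/s.
Step 2 — Component impedances:
  R1: Z = R = 1880 Ω
  R2: Z = R = 1560 Ω
  C: Z = 1/(jωC) = -j/(ω·C) = 0 - j2.354e+04 Ω
Step 3 — Parallel branch: R2 || C = 1/(1/R2 + 1/C) = 1553 - j102.9 Ω.
Step 4 — Series with R1: Z_total = R1 + (R2 || C) = 3433 - j102.9 Ω = 3435∠-1.7° Ω.
Step 5 — Source phasor: V = 66.8∠85.6° V = 5.125 + j66.6 V.
Step 6 — Current: I = V / Z = 0.0009102 + j0.01943 A = 0.01945∠87.3° A.
Step 7 — Complex power: S = V·I* = 1.299 - j0.03894 VA.
Step 8 — Real power: P = Re(S) = 1.299 W.
Step 9 — Reactive power: Q = Im(S) = -0.03894 VAR.
Step 10 — Apparent power: |S| = 1.299 VA.
Step 11 — Power factor: PF = P/|S| = 0.9996 (leading).

(a) P = 1.299 W  (b) Q = -0.03894 VAR  (c) S = 1.299 VA  (d) PF = 0.9996 (leading)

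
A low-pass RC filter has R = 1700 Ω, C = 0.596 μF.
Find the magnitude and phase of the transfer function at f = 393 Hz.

Step 1 — Angular frequency: ω = 2π·393 = 2469 rad/s.
Step 2 — Transfer function: H(jω) = 1/(1 + jωRC).
Step 3 — Denominator: 1 + jωRC = 1 + j·2469·1700·5.96e-07 = 1 + j2.502.
Step 4 — H = 0.1378 - j0.3446.
Step 5 — Magnitude: |H| = 0.3711 (-8.6 dB); phase: φ = -68.2°.

|H| = 0.3711 (-8.6 dB), φ = -68.2°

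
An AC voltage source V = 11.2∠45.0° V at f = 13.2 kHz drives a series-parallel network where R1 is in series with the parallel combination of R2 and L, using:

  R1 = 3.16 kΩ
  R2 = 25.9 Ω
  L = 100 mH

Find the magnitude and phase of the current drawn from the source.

Step 1 — Angular frequency: ω = 2π·f = 2π·1.32e+04 = 8.294e+04 rad/s.
Step 2 — Component impedances:
  R1: Z = R = 3160 Ω
  R2: Z = R = 25.9 Ω
  L: Z = jωL = j·8.294e+04·0.1 = 0 + j8294 Ω
Step 3 — Parallel branch: R2 || L = 1/(1/R2 + 1/L) = 25.9 + j0.08088 Ω.
Step 4 — Series with R1: Z_total = R1 + (R2 || L) = 3186 + j0.08088 Ω = 3186∠0.0° Ω.
Step 5 — Source phasor: V = 11.2∠45.0° V = 7.92 + j7.92 V.
Step 6 — Ohm's law: I = V / Z_total = (7.92 + j7.92) / (3186 + j0.08088) = 0.002486 + j0.002486 A.
Step 7 — Convert to polar: |I| = 0.003515 A, ∠I = 45.0°.

I = 0.003515∠45.0° A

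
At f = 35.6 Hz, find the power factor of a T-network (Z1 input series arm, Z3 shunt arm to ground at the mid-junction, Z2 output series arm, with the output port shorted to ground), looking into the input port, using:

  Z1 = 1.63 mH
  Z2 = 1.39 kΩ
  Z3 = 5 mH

Step 1 — Angular frequency: ω = 2π·f = 2π·35.6 = 223.7 rad/s.
Step 2 — Component impedances:
  Z1: Z = jωL = j·223.7·0.00163 = 0 + j0.3646 Ω
  Z2: Z = R = 1390 Ω
  Z3: Z = jωL = j·223.7·0.005 = 0 + j1.118 Ω
Step 3 — With the output port shorted to ground, the output series arm Z2 runs from the junction to ground; the shunt arm Z3 also runs from the junction to ground. They appear in parallel: Z3 || Z2 = 0.0008999 + j1.118 Ω.
Step 4 — Series with input arm Z1: Z_in = Z1 + (Z3 || Z2) = 0.0008999 + j1.483 Ω = 1.483∠90.0° Ω.
Step 5 — Power factor: PF = cos(φ) = Re(Z)/|Z| = 0.0008999/1.483 = 0.0006068.
Step 6 — Type: Im(Z) = 1.483 ⇒ lagging (phase φ = 90.0°).

PF = 0.0006068 (lagging, φ = 90.0°)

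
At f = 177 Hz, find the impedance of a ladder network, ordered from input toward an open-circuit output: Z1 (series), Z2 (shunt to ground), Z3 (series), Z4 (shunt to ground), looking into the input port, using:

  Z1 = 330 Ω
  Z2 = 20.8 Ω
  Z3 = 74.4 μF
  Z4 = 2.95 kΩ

Step 1 — Angular frequency: ω = 2π·f = 2π·177 = 1112 rad/s.
Step 2 — Component impedances:
  Z1: Z = R = 330 Ω
  Z2: Z = R = 20.8 Ω
  Z3: Z = 1/(jωC) = -j/(ω·C) = 0 - j12.09 Ω
  Z4: Z = R = 2950 Ω
Step 3 — Ladder network (open output): work backward from the far end, alternating series and parallel combinations. Z_in = 350.7 - j0.0005924 Ω = 350.7∠-0.0° Ω.

Z = 350.7 - j0.0005924 Ω = 350.7∠-0.0° Ω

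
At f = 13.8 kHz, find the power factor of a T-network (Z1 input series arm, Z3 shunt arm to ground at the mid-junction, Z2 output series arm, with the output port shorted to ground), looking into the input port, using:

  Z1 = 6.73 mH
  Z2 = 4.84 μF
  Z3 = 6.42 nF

Step 1 — Angular frequency: ω = 2π·f = 2π·1.38e+04 = 8.671e+04 rad/s.
Step 2 — Component impedances:
  Z1: Z = jωL = j·8.671e+04·0.00673 = 0 + j583.5 Ω
  Z2: Z = 1/(jωC) = -j/(ω·C) = 0 - j2.383 Ω
  Z3: Z = 1/(jωC) = -j/(ω·C) = 0 - j1796 Ω
Step 3 — With the output port shorted to ground, the output series arm Z2 runs from the junction to ground; the shunt arm Z3 also runs from the junction to ground. They appear in parallel: Z3 || Z2 = 0 - j2.38 Ω.
Step 4 — Series with input arm Z1: Z_in = Z1 + (Z3 || Z2) = 0 + j581.2 Ω = 581.2∠90.0° Ω.
Step 5 — Power factor: PF = cos(φ) = Re(Z)/|Z| = 0/581.2 = 0.
Step 6 — Type: Im(Z) = 581.2 ⇒ lagging (phase φ = 90.0°).

PF = 0 (lagging, φ = 90.0°)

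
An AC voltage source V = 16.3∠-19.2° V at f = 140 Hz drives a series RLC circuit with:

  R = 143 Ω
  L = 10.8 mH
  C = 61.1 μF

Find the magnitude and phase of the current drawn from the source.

Step 1 — Angular frequency: ω = 2π·f = 2π·140 = 879.6 rad/s.
Step 2 — Component impedances:
  R: Z = R = 143 Ω
  L: Z = jωL = j·879.6·0.0108 = 0 + j9.5 Ω
  C: Z = 1/(jωC) = -j/(ω·C) = 0 - j18.61 Ω
Step 3 — Series combination: Z_total = R + L + C = 143 - j9.106 Ω = 143.3∠-3.6° Ω.
Step 4 — Source phasor: V = 16.3∠-19.2° V = 15.39 - j5.361 V.
Step 5 — Ohm's law: I = V / Z_total = (15.39 - j5.361) / (143 - j9.106) = 0.1096 - j0.03051 A.
Step 6 — Convert to polar: |I| = 0.1138 A, ∠I = -15.6°.

I = 0.1138∠-15.6° A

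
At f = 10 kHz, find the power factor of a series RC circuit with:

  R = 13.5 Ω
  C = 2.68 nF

Step 1 — Angular frequency: ω = 2π·f = 2π·1e+04 = 6.283e+04 rad/s.
Step 2 — Component impedances:
  R: Z = R = 13.5 Ω
  C: Z = 1/(jωC) = -j/(ω·C) = 0 - j5939 Ω
Step 3 — Series combination: Z_total = R + C = 13.5 - j5939 Ω = 5939∠-89.9° Ω.
Step 4 — Power factor: PF = cos(φ) = Re(Z)/|Z| = 13.5/5939 = 0.002273.
Step 5 — Type: Im(Z) = -5939 ⇒ leading (phase φ = -89.9°).

PF = 0.002273 (leading, φ = -89.9°)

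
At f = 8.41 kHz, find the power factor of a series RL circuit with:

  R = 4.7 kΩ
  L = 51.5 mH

Step 1 — Angular frequency: ω = 2π·f = 2π·8410 = 5.284e+04 rad/s.
Step 2 — Component impedances:
  R: Z = R = 4700 Ω
  L: Z = jωL = j·5.284e+04·0.0515 = 0 + j2721 Ω
Step 3 — Series combination: Z_total = R + L = 4700 + j2721 Ω = 5431∠30.1° Ω.
Step 4 — Power factor: PF = cos(φ) = Re(Z)/|Z| = 4700/5431 = 0.8654.
Step 5 — Type: Im(Z) = 2721 ⇒ lagging (phase φ = 30.1°).

PF = 0.8654 (lagging, φ = 30.1°)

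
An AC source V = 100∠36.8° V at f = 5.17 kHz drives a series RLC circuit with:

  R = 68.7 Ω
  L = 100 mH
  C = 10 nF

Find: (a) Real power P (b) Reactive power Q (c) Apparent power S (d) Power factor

Step 1 — Angular frequency: ω = 2π·f = 2π·5170 = 3.248e+04 rad/s.
Step 2 — Component impedances:
  R: Z = R = 68.7 Ω
  L: Z = jωL = j·3.248e+04·0.1 = 0 + j3248 Ω
  C: Z = 1/(jωC) = -j/(ω·C) = 0 - j3078 Ω
Step 3 — Series combination: Z_total = R + L + C = 68.7 + j170 Ω = 183.3∠68.0° Ω.
Step 4 — Source phasor: V = 100∠36.8° V = 80.07 + j59.9 V.
Step 5 — Current: I = V / Z = 0.4666 - j0.2825 A = 0.5455∠-31.2° A.
Step 6 — Complex power: S = V·I* = 20.44 + j50.57 VA.
Step 7 — Real power: P = Re(S) = 20.44 W.
Step 8 — Reactive power: Q = Im(S) = 50.57 VAR.
Step 9 — Apparent power: |S| = 54.55 VA.
Step 10 — Power factor: PF = P/|S| = 0.3747 (lagging).

(a) P = 20.44 W  (b) Q = 50.57 VAR  (c) S = 54.55 VA  (d) PF = 0.3747 (lagging)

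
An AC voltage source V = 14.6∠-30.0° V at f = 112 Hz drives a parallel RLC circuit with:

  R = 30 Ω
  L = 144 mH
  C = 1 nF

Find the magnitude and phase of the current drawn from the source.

Step 1 — Angular frequency: ω = 2π·f = 2π·112 = 703.7 rad/s.
Step 2 — Component impedances:
  R: Z = R = 30 Ω
  L: Z = jωL = j·703.7·0.144 = 0 + j101.3 Ω
  C: Z = 1/(jωC) = -j/(ω·C) = 0 - j1.421e+06 Ω
Step 3 — Parallel combination: 1/Z_total = 1/R + 1/L + 1/C; Z_total = 27.58 + j8.165 Ω = 28.77∠16.5° Ω.
Step 4 — Source phasor: V = 14.6∠-30.0° V = 12.64 - j7.3 V.
Step 5 — Ohm's law: I = V / Z_total = (12.64 - j7.3) / (27.58 + j8.165) = 0.3494 - j0.3681 A.
Step 6 — Convert to polar: |I| = 0.5075 A, ∠I = -46.5°.

I = 0.5075∠-46.5° A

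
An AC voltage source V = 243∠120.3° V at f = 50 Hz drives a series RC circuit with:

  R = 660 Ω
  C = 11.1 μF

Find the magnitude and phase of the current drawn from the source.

Step 1 — Angular frequency: ω = 2π·f = 2π·50 = 314.2 rad/s.
Step 2 — Component impedances:
  R: Z = R = 660 Ω
  C: Z = 1/(jωC) = -j/(ω·C) = 0 - j286.8 Ω
Step 3 — Series combination: Z_total = R + C = 660 - j286.8 Ω = 719.6∠-23.5° Ω.
Step 4 — Source phasor: V = 243∠120.3° V = -122.6 + j209.8 V.
Step 5 — Ohm's law: I = V / Z_total = (-122.6 + j209.8) / (660 - j286.8) = -0.2724 + j0.1995 A.
Step 6 — Convert to polar: |I| = 0.3377 A, ∠I = 143.8°.

I = 0.3377∠143.8° A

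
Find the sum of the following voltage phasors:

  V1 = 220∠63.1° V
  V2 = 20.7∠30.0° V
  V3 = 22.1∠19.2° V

Step 1 — Convert each phasor to rectangular form:
  V1 = 220·(cos(63.1°) + j·sin(63.1°)) = 99.54 + j196.2 V
  V2 = 20.7·(cos(30.0°) + j·sin(30.0°)) = 17.93 + j10.35 V
  V3 = 22.1·(cos(19.2°) + j·sin(19.2°)) = 20.87 + j7.268 V
Step 2 — Sum components: V_total = 138.3 + j213.8 V.
Step 3 — Convert to polar: |V_total| = 254.7 V, ∠V_total = 57.1°.

V_total = 254.7∠57.1° V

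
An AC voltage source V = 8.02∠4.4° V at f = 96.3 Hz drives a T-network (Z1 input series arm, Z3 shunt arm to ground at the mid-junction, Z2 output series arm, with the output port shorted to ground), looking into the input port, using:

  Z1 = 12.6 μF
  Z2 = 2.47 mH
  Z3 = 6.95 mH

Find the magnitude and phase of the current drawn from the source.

Step 1 — Angular frequency: ω = 2π·f = 2π·96.3 = 605.1 rad/s.
Step 2 — Component impedances:
  Z1: Z = 1/(jωC) = -j/(ω·C) = 0 - j131.2 Ω
  Z2: Z = jωL = j·605.1·0.00247 = 0 + j1.495 Ω
  Z3: Z = jωL = j·605.1·0.00695 = 0 + j4.205 Ω
Step 3 — With the output port shorted to ground, the output series arm Z2 runs from the junction to ground; the shunt arm Z3 also runs from the junction to ground. They appear in parallel: Z3 || Z2 = 0 + j1.103 Ω.
Step 4 — Series with input arm Z1: Z_in = Z1 + (Z3 || Z2) = 0 - j130.1 Ω = 130.1∠-90.0° Ω.
Step 5 — Source phasor: V = 8.02∠4.4° V = 7.996 + j0.6153 V.
Step 6 — Ohm's law: I = V / Z_total = (7.996 + j0.6153) / (0 - j130.1) = -0.004731 + j0.06148 A.
Step 7 — Convert to polar: |I| = 0.06166 A, ∠I = 94.4°.

I = 0.06166∠94.4° A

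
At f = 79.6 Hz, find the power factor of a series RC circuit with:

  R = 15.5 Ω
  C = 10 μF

Step 1 — Angular frequency: ω = 2π·f = 2π·79.6 = 500.1 rad/s.
Step 2 — Component impedances:
  R: Z = R = 15.5 Ω
  C: Z = 1/(jωC) = -j/(ω·C) = 0 - j199.9 Ω
Step 3 — Series combination: Z_total = R + C = 15.5 - j199.9 Ω = 200.5∠-85.6° Ω.
Step 4 — Power factor: PF = cos(φ) = Re(Z)/|Z| = 15.5/200.54 = 0.07729.
Step 5 — Type: Im(Z) = -199.9 ⇒ leading (phase φ = -85.6°).

PF = 0.07729 (leading, φ = -85.6°)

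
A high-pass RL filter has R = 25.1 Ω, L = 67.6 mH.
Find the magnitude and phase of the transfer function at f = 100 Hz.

Step 1 — Angular frequency: ω = 2π·100 = 628.3 rad/s.
Step 2 — Transfer function: H(jω) = jωL/(R + jωL).
Step 3 — Numerator jωL = j·42.47; denominator R + jωL = 25.1 + j42.47.
Step 4 — H = 0.7412 + j0.438.
Step 5 — Magnitude: |H| = 0.8609 (-1.3 dB); phase: φ = 30.6°.

|H| = 0.8609 (-1.3 dB), φ = 30.6°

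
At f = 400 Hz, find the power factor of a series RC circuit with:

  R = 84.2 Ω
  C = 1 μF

Step 1 — Angular frequency: ω = 2π·f = 2π·400 = 2513 rad/s.
Step 2 — Component impedances:
  R: Z = R = 84.2 Ω
  C: Z = 1/(jωC) = -j/(ω·C) = 0 - j397.9 Ω
Step 3 — Series combination: Z_total = R + C = 84.2 - j397.9 Ω = 406.7∠-78.1° Ω.
Step 4 — Power factor: PF = cos(φ) = Re(Z)/|Z| = 84.2/406.7 = 0.207.
Step 5 — Type: Im(Z) = -397.9 ⇒ leading (phase φ = -78.1°).

PF = 0.207 (leading, φ = -78.1°)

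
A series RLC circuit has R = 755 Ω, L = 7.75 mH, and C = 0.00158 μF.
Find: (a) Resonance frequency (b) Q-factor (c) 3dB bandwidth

Step 1 — Resonance: ω₀ = 1/√(LC) = 1/√(0.00775·1.58e-09) = 2.858e+05 rad/s.
Step 2 — f₀ = ω₀/(2π) = 4.548e+04 Hz.
Step 3 — Series Q: Q = ω₀L/R = 2.858e+05·0.00775/755 = 2.933.
Step 4 — Bandwidth: Δω = ω₀/Q = 9.742e+04 rad/s; BW = Δω/(2π) = 1.55e+04 Hz.

(a) f₀ = 4.548e+04 Hz  (b) Q = 2.933  (c) BW = 1.55e+04 Hz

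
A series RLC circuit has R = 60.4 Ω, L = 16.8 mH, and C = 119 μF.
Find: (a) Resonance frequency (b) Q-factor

Step 1 — Resonance condition Im(Z)=0 gives ω₀ = 1/√(LC).
Step 2 — ω₀ = 1/√(0.0168·0.000119) = 707.2 rad/s.
Step 3 — f₀ = ω₀/(2π) = 112.6 Hz.
Step 4 — Series Q: Q = ω₀L/R = 707.2·0.0168/60.4 = 0.1967.

(a) f₀ = 112.6 Hz  (b) Q = 0.1967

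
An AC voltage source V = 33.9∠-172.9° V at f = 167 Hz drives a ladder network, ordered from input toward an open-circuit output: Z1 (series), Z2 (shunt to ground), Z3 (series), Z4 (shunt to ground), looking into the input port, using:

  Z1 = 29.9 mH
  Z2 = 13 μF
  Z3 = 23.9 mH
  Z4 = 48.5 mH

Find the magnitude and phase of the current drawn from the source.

Step 1 — Angular frequency: ω = 2π·f = 2π·167 = 1049 rad/s.
Step 2 — Component impedances:
  Z1: Z = jωL = j·1049·0.0299 = 0 + j31.37 Ω
  Z2: Z = 1/(jωC) = -j/(ω·C) = 0 - j73.31 Ω
  Z3: Z = jωL = j·1049·0.0239 = 0 + j25.08 Ω
  Z4: Z = jωL = j·1049·0.0485 = 0 + j50.89 Ω
Step 3 — Ladder network (open output): work backward from the far end, alternating series and parallel combinations. Z_in = 0 - j2063 Ω = 2063∠-90.0° Ω.
Step 4 — Source phasor: V = 33.9∠-172.9° V = -33.64 - j4.19 V.
Step 5 — Ohm's law: I = V / Z_total = (-33.64 - j4.19) / (0 - j2063) = 0.002031 - j0.01631 A.
Step 6 — Convert to polar: |I| = 0.01643 A, ∠I = -82.9°.

I = 0.01643∠-82.9° A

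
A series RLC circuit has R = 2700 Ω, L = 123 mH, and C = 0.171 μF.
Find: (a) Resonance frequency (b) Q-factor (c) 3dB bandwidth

Step 1 — Resonance condition Im(Z)=0 gives ω₀ = 1/√(LC).
Step 2 — ω₀ = 1/√(0.123·1.71e-07) = 6895 rad/s.
Step 3 — f₀ = ω₀/(2π) = 1097 Hz.
Step 4 — Series Q: Q = ω₀L/R = 6895·0.123/2700 = 0.3141.
Step 5 — 3dB bandwidth: Δω = ω₀/Q = 2.195e+04 rad/s; BW = Δω/(2π) = 3494 Hz.

(a) f₀ = 1097 Hz  (b) Q = 0.3141  (c) BW = 3494 Hz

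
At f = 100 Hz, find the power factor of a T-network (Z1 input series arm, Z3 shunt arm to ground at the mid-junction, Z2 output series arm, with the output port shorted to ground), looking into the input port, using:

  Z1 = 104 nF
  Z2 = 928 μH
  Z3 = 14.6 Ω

Step 1 — Angular frequency: ω = 2π·f = 2π·100 = 628.3 rad/s.
Step 2 — Component impedances:
  Z1: Z = 1/(jωC) = -j/(ω·C) = 0 - j1.53e+04 Ω
  Z2: Z = jωL = j·628.3·0.000928 = 0 + j0.5831 Ω
  Z3: Z = R = 14.6 Ω
Step 3 — With the output port shorted to ground, the output series arm Z2 runs from the junction to ground; the shunt arm Z3 also runs from the junction to ground. They appear in parallel: Z3 || Z2 = 0.02325 + j0.5822 Ω.
Step 4 — Series with input arm Z1: Z_in = Z1 + (Z3 || Z2) = 0.02325 - j1.53e+04 Ω = 1.53e+04∠-90.0° Ω.
Step 5 — Power factor: PF = cos(φ) = Re(Z)/|Z| = 0.023249/15303 = 1.519e-06.
Step 6 — Type: Im(Z) = -1.53e+04 ⇒ leading (phase φ = -90.0°).

PF = 1.519e-06 (leading, φ = -90.0°)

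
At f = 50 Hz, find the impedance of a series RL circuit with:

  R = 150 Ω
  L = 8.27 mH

Step 1 — Angular frequency: ω = 2π·f = 2π·50 = 314.2 rad/s.
Step 2 — Component impedances:
  R: Z = R = 150 Ω
  L: Z = jωL = j·314.2·0.00827 = 0 + j2.598 Ω
Step 3 — Series combination: Z_total = R + L = 150 + j2.598 Ω = 150∠1.0° Ω.

Z = 150 + j2.598 Ω = 150∠1.0° Ω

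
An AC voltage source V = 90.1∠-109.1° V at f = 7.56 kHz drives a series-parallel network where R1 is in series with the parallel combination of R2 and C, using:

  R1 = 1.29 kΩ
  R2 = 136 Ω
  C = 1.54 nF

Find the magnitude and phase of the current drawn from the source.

Step 1 — Angular frequency: ω = 2π·f = 2π·7560 = 4.75e+04 rad/s.
Step 2 — Component impedances:
  R1: Z = R = 1290 Ω
  R2: Z = R = 136 Ω
  C: Z = 1/(jωC) = -j/(ω·C) = 0 - j1.367e+04 Ω
Step 3 — Parallel branch: R2 || C = 1/(1/R2 + 1/C) = 136 - j1.353 Ω.
Step 4 — Series with R1: Z_total = R1 + (R2 || C) = 1426 - j1.353 Ω = 1426∠-0.1° Ω.
Step 5 — Source phasor: V = 90.1∠-109.1° V = -29.48 - j85.14 V.
Step 6 — Ohm's law: I = V / Z_total = (-29.48 - j85.14) / (1426 - j1.353) = -0.02062 - j0.05973 A.
Step 7 — Convert to polar: |I| = 0.06318 A, ∠I = -109.0°.

I = 0.06318∠-109.0° A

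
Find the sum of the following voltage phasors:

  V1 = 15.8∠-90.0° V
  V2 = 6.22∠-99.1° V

Step 1 — Convert each phasor to rectangular form:
  V1 = 15.8·(cos(-90.0°) + j·sin(-90.0°)) = 0 - j15.8 V
  V2 = 6.22·(cos(-99.1°) + j·sin(-99.1°)) = -0.9837 - j6.142 V
Step 2 — Sum components: V_total = -0.9837 - j21.94 V.
Step 3 — Convert to polar: |V_total| = 21.96 V, ∠V_total = -92.6°.

V_total = 21.96∠-92.6° V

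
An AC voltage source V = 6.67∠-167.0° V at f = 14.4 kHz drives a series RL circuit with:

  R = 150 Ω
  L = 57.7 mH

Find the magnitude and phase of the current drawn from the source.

Step 1 — Angular frequency: ω = 2π·f = 2π·1.44e+04 = 9.048e+04 rad/s.
Step 2 — Component impedances:
  R: Z = R = 150 Ω
  L: Z = jωL = j·9.048e+04·0.0577 = 0 + j5221 Ω
Step 3 — Series combination: Z_total = R + L = 150 + j5221 Ω = 5223∠88.4° Ω.
Step 4 — Source phasor: V = 6.67∠-167.0° V = -6.499 - j1.5 V.
Step 5 — Ohm's law: I = V / Z_total = (-6.499 - j1.5) / (150 + j5221) = -0.0003229 + j0.001236 A.
Step 6 — Convert to polar: |I| = 0.001277 A, ∠I = 104.6°.

I = 0.001277∠104.6° A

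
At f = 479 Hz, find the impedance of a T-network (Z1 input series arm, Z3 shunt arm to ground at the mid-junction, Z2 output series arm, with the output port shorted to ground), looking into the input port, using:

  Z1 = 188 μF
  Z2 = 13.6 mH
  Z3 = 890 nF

Step 1 — Angular frequency: ω = 2π·f = 2π·479 = 3010 rad/s.
Step 2 — Component impedances:
  Z1: Z = 1/(jωC) = -j/(ω·C) = 0 - j1.767 Ω
  Z2: Z = jωL = j·3010·0.0136 = 0 + j40.93 Ω
  Z3: Z = 1/(jωC) = -j/(ω·C) = 0 - j373.3 Ω
Step 3 — With the output port shorted to ground, the output series arm Z2 runs from the junction to ground; the shunt arm Z3 also runs from the junction to ground. They appear in parallel: Z3 || Z2 = 0 + j45.97 Ω.
Step 4 — Series with input arm Z1: Z_in = Z1 + (Z3 || Z2) = 0 + j44.2 Ω = 44.2∠90.0° Ω.

Z = 0 + j44.2 Ω = 44.2∠90.0° Ω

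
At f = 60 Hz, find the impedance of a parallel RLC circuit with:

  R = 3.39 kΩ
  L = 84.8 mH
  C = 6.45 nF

Step 1 — Angular frequency: ω = 2π·f = 2π·60 = 377 rad/s.
Step 2 — Component impedances:
  R: Z = R = 3390 Ω
  L: Z = jωL = j·377·0.0848 = 0 + j31.97 Ω
  C: Z = 1/(jωC) = -j/(ω·C) = 0 - j4.113e+05 Ω
Step 3 — Parallel combination: 1/Z_total = 1/R + 1/L + 1/C; Z_total = 0.3015 + j31.97 Ω = 31.97∠89.5° Ω.

Z = 0.3015 + j31.97 Ω = 31.97∠89.5° Ω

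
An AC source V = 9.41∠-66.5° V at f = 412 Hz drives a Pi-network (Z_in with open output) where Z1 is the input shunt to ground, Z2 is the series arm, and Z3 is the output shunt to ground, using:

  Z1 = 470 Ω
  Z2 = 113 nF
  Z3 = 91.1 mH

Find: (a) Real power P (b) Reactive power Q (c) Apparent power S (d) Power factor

Step 1 — Angular frequency: ω = 2π·f = 2π·412 = 2589 rad/s.
Step 2 — Component impedances:
  Z1: Z = R = 470 Ω
  Z2: Z = 1/(jωC) = -j/(ω·C) = 0 - j3419 Ω
  Z3: Z = jωL = j·2589·0.0911 = 0 + j235.8 Ω
Step 3 — With open output, the series arm Z2 and the output shunt Z3 appear in series to ground: Z2 + Z3 = 0 - j3183 Ω.
Step 4 — Parallel with input shunt Z1: Z_in = Z1 || (Z2 + Z3) = 460 - j67.92 Ω = 465∠-8.4° Ω.
Step 5 — Source phasor: V = 9.41∠-66.5° V = 3.752 - j8.63 V.
Step 6 — Current: I = V / Z = 0.01069 - j0.01718 A = 0.02024∠-58.1° A.
Step 7 — Complex power: S = V·I* = 0.1884 - j0.02782 VA.
Step 8 — Real power: P = Re(S) = 0.1884 W.
Step 9 — Reactive power: Q = Im(S) = -0.02782 VAR.
Step 10 — Apparent power: |S| = 0.1904 VA.
Step 11 — Power factor: PF = P/|S| = 0.9893 (leading).

(a) P = 0.1884 W  (b) Q = -0.02782 VAR  (c) S = 0.1904 VA  (d) PF = 0.9893 (leading)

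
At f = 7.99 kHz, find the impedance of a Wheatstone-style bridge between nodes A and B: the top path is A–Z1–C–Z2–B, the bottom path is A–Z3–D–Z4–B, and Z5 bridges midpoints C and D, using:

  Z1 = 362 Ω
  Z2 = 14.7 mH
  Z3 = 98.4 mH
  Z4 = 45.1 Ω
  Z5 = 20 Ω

Step 1 — Angular frequency: ω = 2π·f = 2π·7990 = 5.02e+04 rad/s.
Step 2 — Component impedances:
  Z1: Z = R = 362 Ω
  Z2: Z = jωL = j·5.02e+04·0.0147 = 0 + j738 Ω
  Z3: Z = jωL = j·5.02e+04·0.0984 = 0 + j4940 Ω
  Z4: Z = R = 45.1 Ω
  Z5: Z = R = 20 Ω
Step 3 — Bridge requires nodal analysis (the Z5 bridge couples midpoints C and D, so the two paths cannot be reduced to a simple series/parallel combination). Setting node B to ground and injecting 1 A at node A, the 3-node admittance system at A, C, D solves to V_A = Z_AB = 424.1 + j35.01 Ω = 425.5∠4.7° Ω.

Z = 424.1 + j35.01 Ω = 425.5∠4.7° Ω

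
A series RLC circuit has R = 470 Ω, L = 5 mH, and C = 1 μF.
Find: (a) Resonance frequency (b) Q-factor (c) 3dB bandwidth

Step 1 — Resonance condition Im(Z)=0 gives ω₀ = 1/√(LC).
Step 2 — ω₀ = 1/√(0.005·1e-06) = 1.414e+04 rad/s.
Step 3 — f₀ = ω₀/(2π) = 2251 Hz.
Step 4 — Series Q: Q = ω₀L/R = 1.414e+04·0.005/470 = 0.1504.
Step 5 — 3dB bandwidth: Δω = ω₀/Q = 9.4e+04 rad/s; BW = Δω/(2π) = 1.496e+04 Hz.

(a) f₀ = 2251 Hz  (b) Q = 0.1504  (c) BW = 1.496e+04 Hz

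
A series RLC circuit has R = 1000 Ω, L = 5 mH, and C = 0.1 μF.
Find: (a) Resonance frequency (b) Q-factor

Step 1 — Resonance condition Im(Z)=0 gives ω₀ = 1/√(LC).
Step 2 — ω₀ = 1/√(0.005·1e-07) = 4.472e+04 rad/s.
Step 3 — f₀ = ω₀/(2π) = 7118 Hz.
Step 4 — Series Q: Q = ω₀L/R = 4.472e+04·0.005/1000 = 0.2236.

(a) f₀ = 7118 Hz  (b) Q = 0.2236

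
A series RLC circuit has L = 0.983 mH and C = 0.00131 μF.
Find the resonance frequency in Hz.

Step 1 — Resonance condition Im(Z)=0 gives ω₀ = 1/√(LC).
Step 2 — ω₀ = 1/√(0.000983·1.31e-09) = 8.812e+05 rad/s.
Step 3 — f₀ = ω₀/(2π) = 1.403e+05 Hz.

f₀ = 1.403e+05 Hz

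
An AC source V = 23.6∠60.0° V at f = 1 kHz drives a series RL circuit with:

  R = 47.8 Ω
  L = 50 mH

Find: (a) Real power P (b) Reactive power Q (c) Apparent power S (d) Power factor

Step 1 — Angular frequency: ω = 2π·f = 2π·1000 = 6283 rad/s.
Step 2 — Component impedances:
  R: Z = R = 47.8 Ω
  L: Z = jωL = j·6283·0.05 = 0 + j314.2 Ω
Step 3 — Series combination: Z_total = R + L = 47.8 + j314.2 Ω = 317.8∠81.3° Ω.
Step 4 — Source phasor: V = 23.6∠60.0° V = 11.8 + j20.44 V.
Step 5 — Current: I = V / Z = 0.06917 - j0.02704 A = 0.07427∠-21.3° A.
Step 6 — Complex power: S = V·I* = 0.2636 + j1.733 VA.
Step 7 — Real power: P = Re(S) = 0.2636 W.
Step 8 — Reactive power: Q = Im(S) = 1.733 VAR.
Step 9 — Apparent power: |S| = 1.753 VA.
Step 10 — Power factor: PF = P/|S| = 0.1504 (lagging).

(a) P = 0.2636 W  (b) Q = 1.733 VAR  (c) S = 1.753 VA  (d) PF = 0.1504 (lagging)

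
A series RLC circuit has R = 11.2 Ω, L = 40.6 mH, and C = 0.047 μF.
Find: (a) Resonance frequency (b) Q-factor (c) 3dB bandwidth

Step 1 — Resonance: ω₀ = 1/√(LC) = 1/√(0.0406·4.7e-08) = 2.289e+04 rad/s.
Step 2 — f₀ = ω₀/(2π) = 3643 Hz.
Step 3 — Series Q: Q = ω₀L/R = 2.289e+04·0.0406/11.2 = 82.98.
Step 4 — Bandwidth: Δω = ω₀/Q = 275.9 rad/s; BW = Δω/(2π) = 43.9 Hz.

(a) f₀ = 3643 Hz  (b) Q = 82.98  (c) BW = 43.9 Hz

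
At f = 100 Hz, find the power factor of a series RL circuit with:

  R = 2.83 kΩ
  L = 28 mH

Step 1 — Angular frequency: ω = 2π·f = 2π·100 = 628.3 rad/s.
Step 2 — Component impedances:
  R: Z = R = 2830 Ω
  L: Z = jωL = j·628.3·0.028 = 0 + j17.59 Ω
Step 3 — Series combination: Z_total = R + L = 2830 + j17.59 Ω = 2830∠0.4° Ω.
Step 4 — Power factor: PF = cos(φ) = Re(Z)/|Z| = 2830/2830 = 1.
Step 5 — Type: Im(Z) = 17.59 ⇒ lagging (phase φ = 0.4°).

PF = 1 (lagging, φ = 0.4°)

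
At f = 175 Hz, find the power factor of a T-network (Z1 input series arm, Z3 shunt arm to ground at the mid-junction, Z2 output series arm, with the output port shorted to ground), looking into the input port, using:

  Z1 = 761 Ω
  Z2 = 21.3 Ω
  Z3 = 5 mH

Step 1 — Angular frequency: ω = 2π·f = 2π·175 = 1100 rad/s.
Step 2 — Component impedances:
  Z1: Z = R = 761 Ω
  Z2: Z = R = 21.3 Ω
  Z3: Z = jωL = j·1100·0.005 = 0 + j5.498 Ω
Step 3 — With the output port shorted to ground, the output series arm Z2 runs from the junction to ground; the shunt arm Z3 also runs from the junction to ground. They appear in parallel: Z3 || Z2 = 1.33 + j5.154 Ω.
Step 4 — Series with input arm Z1: Z_in = Z1 + (Z3 || Z2) = 762.3 + j5.154 Ω = 762.3∠0.4° Ω.
Step 5 — Power factor: PF = cos(φ) = Re(Z)/|Z| = 762.3/762.3 = 1.
Step 6 — Type: Im(Z) = 5.154 ⇒ lagging (phase φ = 0.4°).

PF = 1 (lagging, φ = 0.4°)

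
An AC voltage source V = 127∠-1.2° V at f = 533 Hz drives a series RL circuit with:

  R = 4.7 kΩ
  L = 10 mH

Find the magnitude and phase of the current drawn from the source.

Step 1 — Angular frequency: ω = 2π·f = 2π·533 = 3349 rad/s.
Step 2 — Component impedances:
  R: Z = R = 4700 Ω
  L: Z = jωL = j·3349·0.01 = 0 + j33.49 Ω
Step 3 — Series combination: Z_total = R + L = 4700 + j33.49 Ω = 4700∠0.4° Ω.
Step 4 — Source phasor: V = 127∠-1.2° V = 127 - j2.66 V.
Step 5 — Ohm's law: I = V / Z_total = (127 - j2.66) / (4700 + j33.49) = 0.02701 - j0.0007583 A.
Step 6 — Convert to polar: |I| = 0.02702 A, ∠I = -1.6°.

I = 0.02702∠-1.6° A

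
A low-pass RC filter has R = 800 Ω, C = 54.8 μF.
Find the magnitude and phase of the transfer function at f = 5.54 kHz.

Step 1 — Angular frequency: ω = 2π·5540 = 3.481e+04 rad/s.
Step 2 — Transfer function: H(jω) = 1/(1 + jωRC).
Step 3 — Denominator: 1 + jωRC = 1 + j·3.481e+04·800·5.48e-05 = 1 + j1526.
Step 4 — H = 4.294e-07 - j0.0006553.
Step 5 — Magnitude: |H| = 0.0006553 (-63.7 dB); phase: φ = -90.0°.

|H| = 0.0006553 (-63.7 dB), φ = -90.0°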